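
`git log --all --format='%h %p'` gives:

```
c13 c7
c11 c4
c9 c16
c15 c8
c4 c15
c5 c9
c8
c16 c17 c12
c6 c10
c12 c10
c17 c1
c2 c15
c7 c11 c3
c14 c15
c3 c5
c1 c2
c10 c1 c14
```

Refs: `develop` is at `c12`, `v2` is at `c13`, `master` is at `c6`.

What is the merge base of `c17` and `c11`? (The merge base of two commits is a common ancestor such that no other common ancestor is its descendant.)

Ancestors of c17: {c1, c15, c17, c2, c8}.
Ancestors of c11: {c11, c15, c4, c8}.
Common ancestors: {c15, c8}.
Among these, c15 is not an ancestor of any other common ancestor — it is the merge base.

c15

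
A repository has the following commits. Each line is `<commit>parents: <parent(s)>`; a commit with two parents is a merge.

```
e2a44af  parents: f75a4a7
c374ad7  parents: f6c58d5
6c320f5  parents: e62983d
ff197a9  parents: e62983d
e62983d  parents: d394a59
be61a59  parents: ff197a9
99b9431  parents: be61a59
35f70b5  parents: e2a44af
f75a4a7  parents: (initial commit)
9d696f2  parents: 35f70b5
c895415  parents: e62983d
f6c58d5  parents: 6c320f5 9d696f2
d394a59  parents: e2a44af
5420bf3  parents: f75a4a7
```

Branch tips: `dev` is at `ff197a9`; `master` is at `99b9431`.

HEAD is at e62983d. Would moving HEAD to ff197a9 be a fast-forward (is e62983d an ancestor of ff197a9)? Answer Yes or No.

Yes

A fast-forward from e62983d to ff197a9 is possible iff e62983d is an ancestor of ff197a9.
Ancestors of ff197a9: {d394a59, e2a44af, e62983d, f75a4a7, ff197a9}.
e62983d is among them, so fast-forward is possible.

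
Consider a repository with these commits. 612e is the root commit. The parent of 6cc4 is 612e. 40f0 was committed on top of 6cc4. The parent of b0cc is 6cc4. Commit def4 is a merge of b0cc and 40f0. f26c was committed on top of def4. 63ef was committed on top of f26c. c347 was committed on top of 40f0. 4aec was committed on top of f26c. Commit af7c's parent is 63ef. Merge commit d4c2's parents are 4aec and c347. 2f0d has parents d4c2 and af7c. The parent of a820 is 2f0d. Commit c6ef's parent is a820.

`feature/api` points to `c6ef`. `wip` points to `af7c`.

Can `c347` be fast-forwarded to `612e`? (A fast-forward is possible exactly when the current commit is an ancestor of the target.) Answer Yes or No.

A fast-forward from c347 to 612e is possible iff c347 is an ancestor of 612e.
Ancestors of 612e: {612e}.
c347 is not among them, so fast-forward is not possible.

No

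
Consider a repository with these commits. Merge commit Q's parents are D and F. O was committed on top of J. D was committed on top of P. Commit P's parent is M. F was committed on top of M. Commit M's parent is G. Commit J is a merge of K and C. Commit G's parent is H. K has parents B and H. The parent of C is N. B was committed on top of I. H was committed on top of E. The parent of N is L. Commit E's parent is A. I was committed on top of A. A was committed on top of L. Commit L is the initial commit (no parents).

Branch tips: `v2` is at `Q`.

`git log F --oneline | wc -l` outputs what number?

Walking parent pointers from F: reachable set = {A, E, F, G, H, L, M}.
That is 7 commits.

7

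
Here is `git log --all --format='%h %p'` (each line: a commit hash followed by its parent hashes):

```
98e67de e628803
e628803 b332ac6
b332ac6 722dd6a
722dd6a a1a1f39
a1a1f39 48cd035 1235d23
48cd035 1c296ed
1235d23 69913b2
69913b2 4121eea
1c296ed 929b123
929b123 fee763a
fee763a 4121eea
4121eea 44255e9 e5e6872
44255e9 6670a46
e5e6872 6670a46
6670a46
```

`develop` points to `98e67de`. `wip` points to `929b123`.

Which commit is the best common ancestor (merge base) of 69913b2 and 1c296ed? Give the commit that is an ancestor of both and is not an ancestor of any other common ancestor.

Ancestors of 69913b2: {4121eea, 44255e9, 6670a46, 69913b2, e5e6872}.
Ancestors of 1c296ed: {1c296ed, 4121eea, 44255e9, 6670a46, 929b123, e5e6872, fee763a}.
Common ancestors: {4121eea, 44255e9, 6670a46, e5e6872}.
Among these, 4121eea is not an ancestor of any other common ancestor — it is the merge base.

4121eea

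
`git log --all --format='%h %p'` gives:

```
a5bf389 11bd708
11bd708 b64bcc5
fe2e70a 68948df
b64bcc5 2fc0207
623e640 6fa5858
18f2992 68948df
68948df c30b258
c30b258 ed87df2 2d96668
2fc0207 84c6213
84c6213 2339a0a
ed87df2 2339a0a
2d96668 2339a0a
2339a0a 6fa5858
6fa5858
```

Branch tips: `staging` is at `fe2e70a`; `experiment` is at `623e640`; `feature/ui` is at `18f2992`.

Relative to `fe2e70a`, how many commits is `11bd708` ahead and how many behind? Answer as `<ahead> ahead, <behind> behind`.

4 ahead, 5 behind

Reachable from 11bd708: {11bd708, 2339a0a, 2fc0207, 6fa5858, 84c6213, b64bcc5}.
Reachable from fe2e70a: {2339a0a, 2d96668, 68948df, 6fa5858, c30b258, ed87df2, fe2e70a}.
Only in 11bd708's history (ahead): {11bd708, 2fc0207, 84c6213, b64bcc5} — 4.
Only in fe2e70a's history (behind): {2d96668, 68948df, c30b258, ed87df2, fe2e70a} — 5.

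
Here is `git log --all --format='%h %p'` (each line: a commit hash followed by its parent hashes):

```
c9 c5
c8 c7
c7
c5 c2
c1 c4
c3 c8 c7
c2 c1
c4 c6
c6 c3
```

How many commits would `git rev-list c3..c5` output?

5

Reachable from c5: {c1, c2, c3, c4, c5, c6, c7, c8}.
Reachable from c3: {c3, c7, c8}.
In c5's history but not c3's: {c1, c2, c4, c5, c6} — 5 commits.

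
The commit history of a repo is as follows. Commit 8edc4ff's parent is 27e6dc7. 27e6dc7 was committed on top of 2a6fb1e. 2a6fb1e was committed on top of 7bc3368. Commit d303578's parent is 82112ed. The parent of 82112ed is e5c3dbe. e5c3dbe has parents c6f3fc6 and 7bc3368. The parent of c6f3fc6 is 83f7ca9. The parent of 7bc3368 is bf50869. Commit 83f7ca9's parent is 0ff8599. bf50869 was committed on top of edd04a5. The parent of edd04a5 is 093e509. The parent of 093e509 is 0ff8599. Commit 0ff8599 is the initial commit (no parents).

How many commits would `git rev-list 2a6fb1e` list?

6

Walking parent pointers from 2a6fb1e: reachable set = {093e509, 0ff8599, 2a6fb1e, 7bc3368, bf50869, edd04a5}.
That is 6 commits.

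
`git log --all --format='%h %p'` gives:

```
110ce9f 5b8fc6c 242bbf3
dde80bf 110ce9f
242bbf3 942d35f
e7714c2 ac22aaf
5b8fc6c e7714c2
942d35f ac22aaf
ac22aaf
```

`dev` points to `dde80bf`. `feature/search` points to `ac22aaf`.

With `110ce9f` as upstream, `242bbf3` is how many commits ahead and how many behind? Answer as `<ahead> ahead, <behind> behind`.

Reachable from 242bbf3: {242bbf3, 942d35f, ac22aaf}.
Reachable from 110ce9f: {110ce9f, 242bbf3, 5b8fc6c, 942d35f, ac22aaf, e7714c2}.
Only in 242bbf3's history (ahead): {} — 0.
Only in 110ce9f's history (behind): {110ce9f, 5b8fc6c, e7714c2} — 3.

0 ahead, 3 behind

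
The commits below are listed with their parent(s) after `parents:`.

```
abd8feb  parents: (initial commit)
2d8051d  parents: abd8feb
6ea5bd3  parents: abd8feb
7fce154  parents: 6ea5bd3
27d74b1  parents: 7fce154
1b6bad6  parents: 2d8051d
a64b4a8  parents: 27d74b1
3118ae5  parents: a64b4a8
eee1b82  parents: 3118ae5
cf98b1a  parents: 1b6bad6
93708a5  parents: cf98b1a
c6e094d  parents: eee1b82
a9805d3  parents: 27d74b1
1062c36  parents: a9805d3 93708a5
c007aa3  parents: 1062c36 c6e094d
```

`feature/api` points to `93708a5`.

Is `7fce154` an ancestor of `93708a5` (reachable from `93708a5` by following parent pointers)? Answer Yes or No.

Ancestors of 93708a5: {1b6bad6, 2d8051d, 93708a5, abd8feb, cf98b1a}.
7fce154 is not in that set, so it is not an ancestor of 93708a5.

No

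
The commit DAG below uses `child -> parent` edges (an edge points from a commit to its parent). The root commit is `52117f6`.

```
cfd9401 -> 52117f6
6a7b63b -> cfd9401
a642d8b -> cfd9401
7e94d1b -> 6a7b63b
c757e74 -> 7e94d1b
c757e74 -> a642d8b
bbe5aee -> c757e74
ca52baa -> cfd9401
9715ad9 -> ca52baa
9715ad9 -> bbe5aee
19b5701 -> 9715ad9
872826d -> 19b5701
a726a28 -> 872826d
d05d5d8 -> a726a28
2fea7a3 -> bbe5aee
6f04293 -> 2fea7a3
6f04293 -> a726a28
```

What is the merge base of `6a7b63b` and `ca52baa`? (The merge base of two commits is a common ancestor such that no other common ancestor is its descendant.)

Ancestors of 6a7b63b: {52117f6, 6a7b63b, cfd9401}.
Ancestors of ca52baa: {52117f6, ca52baa, cfd9401}.
Common ancestors: {52117f6, cfd9401}.
Among these, cfd9401 is not an ancestor of any other common ancestor — it is the merge base.

cfd9401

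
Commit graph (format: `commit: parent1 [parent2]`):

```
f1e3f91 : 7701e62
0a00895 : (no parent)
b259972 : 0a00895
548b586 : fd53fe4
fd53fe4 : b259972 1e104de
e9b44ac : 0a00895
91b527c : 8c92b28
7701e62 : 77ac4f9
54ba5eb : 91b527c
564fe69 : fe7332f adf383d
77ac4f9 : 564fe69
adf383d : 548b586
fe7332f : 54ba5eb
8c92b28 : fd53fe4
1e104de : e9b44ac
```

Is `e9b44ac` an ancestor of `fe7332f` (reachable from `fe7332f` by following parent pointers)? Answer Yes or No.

Yes

Ancestors of fe7332f (commits reachable by following parents): {0a00895, 1e104de, 54ba5eb, 8c92b28, 91b527c, b259972, e9b44ac, fd53fe4, fe7332f}.
e9b44ac is in that set, so it is an ancestor of fe7332f.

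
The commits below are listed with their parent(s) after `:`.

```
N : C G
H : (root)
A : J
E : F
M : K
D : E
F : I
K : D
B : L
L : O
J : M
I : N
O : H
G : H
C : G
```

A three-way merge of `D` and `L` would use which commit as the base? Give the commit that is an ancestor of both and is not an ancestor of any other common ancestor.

Ancestors of D: {C, D, E, F, G, H, I, N}.
Ancestors of L: {H, L, O}.
Common ancestors: {H}.
The only common ancestor is H, so it is the merge base.

H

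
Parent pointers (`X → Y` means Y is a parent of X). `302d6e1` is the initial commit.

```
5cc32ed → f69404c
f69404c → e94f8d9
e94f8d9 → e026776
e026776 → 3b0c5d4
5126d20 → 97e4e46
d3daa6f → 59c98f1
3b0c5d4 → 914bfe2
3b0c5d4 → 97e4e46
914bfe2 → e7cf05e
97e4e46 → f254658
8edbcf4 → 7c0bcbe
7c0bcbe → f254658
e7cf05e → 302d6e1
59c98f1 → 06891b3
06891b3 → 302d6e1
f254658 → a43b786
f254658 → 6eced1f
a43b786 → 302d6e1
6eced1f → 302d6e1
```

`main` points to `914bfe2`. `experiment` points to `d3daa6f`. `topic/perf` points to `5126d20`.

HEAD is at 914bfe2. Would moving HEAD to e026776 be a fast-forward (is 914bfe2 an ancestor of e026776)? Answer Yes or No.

Yes

A fast-forward from 914bfe2 to e026776 is possible iff 914bfe2 is an ancestor of e026776.
Ancestors of e026776: {302d6e1, 3b0c5d4, 6eced1f, 914bfe2, 97e4e46, a43b786, e026776, e7cf05e, f254658}.
914bfe2 is among them, so fast-forward is possible.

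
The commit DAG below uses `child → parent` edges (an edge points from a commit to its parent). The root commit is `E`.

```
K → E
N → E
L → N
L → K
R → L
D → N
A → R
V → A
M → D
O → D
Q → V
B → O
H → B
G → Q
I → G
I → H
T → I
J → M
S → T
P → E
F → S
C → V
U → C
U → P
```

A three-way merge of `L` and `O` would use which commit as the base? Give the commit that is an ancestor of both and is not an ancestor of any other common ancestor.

N

Ancestors of L: {E, K, L, N}.
Ancestors of O: {D, E, N, O}.
Common ancestors: {E, N}.
Among these, N is not an ancestor of any other common ancestor — it is the merge base.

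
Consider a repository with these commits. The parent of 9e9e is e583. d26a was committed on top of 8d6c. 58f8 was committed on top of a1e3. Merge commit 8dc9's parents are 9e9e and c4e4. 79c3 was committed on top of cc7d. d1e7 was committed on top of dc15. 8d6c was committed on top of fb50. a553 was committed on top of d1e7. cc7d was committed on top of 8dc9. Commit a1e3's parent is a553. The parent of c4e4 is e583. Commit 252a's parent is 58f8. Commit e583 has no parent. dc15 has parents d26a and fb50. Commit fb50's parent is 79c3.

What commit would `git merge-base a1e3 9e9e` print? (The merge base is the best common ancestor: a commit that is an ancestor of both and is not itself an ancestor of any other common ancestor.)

9e9e

Ancestors of a1e3: {79c3, 8d6c, 8dc9, 9e9e, a1e3, a553, c4e4, cc7d, d1e7, d26a, dc15, e583, fb50}.
Ancestors of 9e9e: {9e9e, e583}.
Common ancestors: {9e9e, e583}.
Among these, 9e9e is not an ancestor of any other common ancestor — it is the merge base.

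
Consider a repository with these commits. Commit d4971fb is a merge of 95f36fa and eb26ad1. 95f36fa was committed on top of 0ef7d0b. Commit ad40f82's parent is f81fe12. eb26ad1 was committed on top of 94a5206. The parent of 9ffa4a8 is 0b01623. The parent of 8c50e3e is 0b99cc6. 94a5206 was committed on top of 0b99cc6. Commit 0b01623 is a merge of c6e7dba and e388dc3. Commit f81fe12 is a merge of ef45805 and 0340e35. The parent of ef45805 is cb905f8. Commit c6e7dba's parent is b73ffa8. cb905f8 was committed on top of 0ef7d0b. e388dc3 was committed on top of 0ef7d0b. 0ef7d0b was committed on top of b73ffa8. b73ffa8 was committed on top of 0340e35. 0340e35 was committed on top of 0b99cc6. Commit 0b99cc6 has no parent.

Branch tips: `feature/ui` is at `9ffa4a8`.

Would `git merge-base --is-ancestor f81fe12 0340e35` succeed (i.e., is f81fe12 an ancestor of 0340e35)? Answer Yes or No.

No

Ancestors of 0340e35: {0340e35, 0b99cc6}.
f81fe12 is not in that set, so it is not an ancestor of 0340e35.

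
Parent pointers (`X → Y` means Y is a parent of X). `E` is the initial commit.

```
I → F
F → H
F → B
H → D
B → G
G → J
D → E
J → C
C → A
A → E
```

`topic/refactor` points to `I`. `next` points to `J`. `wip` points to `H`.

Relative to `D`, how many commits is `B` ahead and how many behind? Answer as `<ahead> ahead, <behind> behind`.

5 ahead, 1 behind

Reachable from B: {A, B, C, E, G, J}.
Reachable from D: {D, E}.
Only in B's history (ahead): {A, B, C, G, J} — 5.
Only in D's history (behind): {D} — 1.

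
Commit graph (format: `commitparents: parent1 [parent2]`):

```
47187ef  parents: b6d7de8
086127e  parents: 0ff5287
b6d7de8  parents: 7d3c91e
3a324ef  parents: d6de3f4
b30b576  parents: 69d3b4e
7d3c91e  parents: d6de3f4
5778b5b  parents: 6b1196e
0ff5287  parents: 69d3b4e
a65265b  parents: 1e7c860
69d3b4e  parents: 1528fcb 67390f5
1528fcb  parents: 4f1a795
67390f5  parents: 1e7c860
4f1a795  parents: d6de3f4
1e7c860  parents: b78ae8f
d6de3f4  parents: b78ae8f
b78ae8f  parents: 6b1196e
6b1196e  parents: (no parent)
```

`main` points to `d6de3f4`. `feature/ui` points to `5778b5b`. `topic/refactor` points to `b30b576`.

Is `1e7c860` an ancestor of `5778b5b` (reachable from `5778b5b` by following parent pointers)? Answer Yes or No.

No

Ancestors of 5778b5b: {5778b5b, 6b1196e}.
1e7c860 is not in that set, so it is not an ancestor of 5778b5b.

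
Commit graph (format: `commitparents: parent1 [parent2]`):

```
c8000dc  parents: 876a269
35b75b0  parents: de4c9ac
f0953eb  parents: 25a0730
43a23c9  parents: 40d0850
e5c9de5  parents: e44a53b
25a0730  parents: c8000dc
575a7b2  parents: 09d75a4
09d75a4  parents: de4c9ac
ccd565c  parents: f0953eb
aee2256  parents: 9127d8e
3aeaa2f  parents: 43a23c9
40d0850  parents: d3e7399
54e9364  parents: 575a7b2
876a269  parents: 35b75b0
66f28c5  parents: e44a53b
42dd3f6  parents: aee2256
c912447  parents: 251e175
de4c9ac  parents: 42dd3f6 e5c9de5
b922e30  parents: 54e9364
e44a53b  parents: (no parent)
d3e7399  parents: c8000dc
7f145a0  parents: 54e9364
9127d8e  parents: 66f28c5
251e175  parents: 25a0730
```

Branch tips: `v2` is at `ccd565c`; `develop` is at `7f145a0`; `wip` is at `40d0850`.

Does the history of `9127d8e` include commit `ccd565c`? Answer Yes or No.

Ancestors of 9127d8e: {66f28c5, 9127d8e, e44a53b}.
ccd565c is not in that set, so it is not an ancestor of 9127d8e.

No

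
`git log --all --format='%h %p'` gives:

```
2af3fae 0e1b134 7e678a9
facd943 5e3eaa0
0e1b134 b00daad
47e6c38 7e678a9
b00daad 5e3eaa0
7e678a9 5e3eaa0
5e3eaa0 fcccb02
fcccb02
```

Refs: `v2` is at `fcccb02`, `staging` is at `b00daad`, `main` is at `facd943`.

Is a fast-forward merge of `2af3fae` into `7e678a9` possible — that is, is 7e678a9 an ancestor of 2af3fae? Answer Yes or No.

A fast-forward from 7e678a9 to 2af3fae is possible iff 7e678a9 is an ancestor of 2af3fae.
Ancestors of 2af3fae: {0e1b134, 2af3fae, 5e3eaa0, 7e678a9, b00daad, fcccb02}.
7e678a9 is among them, so fast-forward is possible.

Yes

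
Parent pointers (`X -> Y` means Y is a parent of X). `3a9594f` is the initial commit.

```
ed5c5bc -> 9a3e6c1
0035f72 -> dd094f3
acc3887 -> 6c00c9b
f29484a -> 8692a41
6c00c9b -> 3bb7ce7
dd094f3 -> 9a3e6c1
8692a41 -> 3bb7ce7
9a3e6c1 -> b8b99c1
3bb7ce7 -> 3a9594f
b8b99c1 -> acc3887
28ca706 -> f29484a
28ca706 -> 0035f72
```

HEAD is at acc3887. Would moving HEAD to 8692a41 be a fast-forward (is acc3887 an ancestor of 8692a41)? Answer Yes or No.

A fast-forward from acc3887 to 8692a41 is possible iff acc3887 is an ancestor of 8692a41.
Ancestors of 8692a41: {3a9594f, 3bb7ce7, 8692a41}.
acc3887 is not among them, so fast-forward is not possible.

No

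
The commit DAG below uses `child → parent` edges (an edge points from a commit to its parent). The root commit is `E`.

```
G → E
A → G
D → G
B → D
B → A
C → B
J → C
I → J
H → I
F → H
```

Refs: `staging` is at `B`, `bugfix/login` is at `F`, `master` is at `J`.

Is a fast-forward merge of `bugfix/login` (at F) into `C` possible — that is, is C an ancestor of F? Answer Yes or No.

A fast-forward from C to F is possible iff C is an ancestor of F.
Ancestors of F: {A, B, C, D, E, F, G, H, I, J}.
C is among them, so fast-forward is possible.

Yes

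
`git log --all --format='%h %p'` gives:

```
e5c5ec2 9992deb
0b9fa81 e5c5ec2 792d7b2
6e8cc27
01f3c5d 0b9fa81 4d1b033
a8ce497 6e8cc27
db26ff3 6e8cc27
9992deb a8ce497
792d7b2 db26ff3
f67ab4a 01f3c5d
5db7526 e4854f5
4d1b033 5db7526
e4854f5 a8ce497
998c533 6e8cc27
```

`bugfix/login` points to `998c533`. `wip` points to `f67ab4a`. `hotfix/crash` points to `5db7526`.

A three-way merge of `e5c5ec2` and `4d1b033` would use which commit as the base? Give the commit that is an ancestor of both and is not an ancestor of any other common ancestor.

Ancestors of e5c5ec2: {6e8cc27, 9992deb, a8ce497, e5c5ec2}.
Ancestors of 4d1b033: {4d1b033, 5db7526, 6e8cc27, a8ce497, e4854f5}.
Common ancestors: {6e8cc27, a8ce497}.
Among these, a8ce497 is not an ancestor of any other common ancestor — it is the merge base.

a8ce497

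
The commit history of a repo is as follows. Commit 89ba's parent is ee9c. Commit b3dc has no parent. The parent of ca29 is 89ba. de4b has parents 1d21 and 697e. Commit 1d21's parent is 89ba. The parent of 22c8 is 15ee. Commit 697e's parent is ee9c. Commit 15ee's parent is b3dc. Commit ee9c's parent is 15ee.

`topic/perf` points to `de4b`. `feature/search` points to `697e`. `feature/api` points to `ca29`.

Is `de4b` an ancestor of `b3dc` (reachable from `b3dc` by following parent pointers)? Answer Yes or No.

Ancestors of b3dc: {b3dc}.
de4b is not in that set, so it is not an ancestor of b3dc.

No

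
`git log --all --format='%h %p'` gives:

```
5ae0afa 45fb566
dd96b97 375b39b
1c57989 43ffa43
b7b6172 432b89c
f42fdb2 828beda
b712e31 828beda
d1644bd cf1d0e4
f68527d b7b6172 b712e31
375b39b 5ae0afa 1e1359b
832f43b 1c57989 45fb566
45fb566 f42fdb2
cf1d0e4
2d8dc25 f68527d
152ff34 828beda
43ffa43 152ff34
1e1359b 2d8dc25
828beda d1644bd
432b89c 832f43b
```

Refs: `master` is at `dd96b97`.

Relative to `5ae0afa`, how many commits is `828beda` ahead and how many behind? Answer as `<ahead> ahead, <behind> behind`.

0 ahead, 3 behind

Reachable from 828beda: {828beda, cf1d0e4, d1644bd}.
Reachable from 5ae0afa: {45fb566, 5ae0afa, 828beda, cf1d0e4, d1644bd, f42fdb2}.
Only in 828beda's history (ahead): {} — 0.
Only in 5ae0afa's history (behind): {45fb566, 5ae0afa, f42fdb2} — 3.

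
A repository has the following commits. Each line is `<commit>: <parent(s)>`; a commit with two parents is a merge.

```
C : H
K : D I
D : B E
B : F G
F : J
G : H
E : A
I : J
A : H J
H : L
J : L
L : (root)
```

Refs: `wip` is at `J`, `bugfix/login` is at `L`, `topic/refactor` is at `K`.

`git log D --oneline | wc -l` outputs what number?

9

Walking parent pointers from D: reachable set = {A, B, D, E, F, G, H, J, L}.
That is 9 commits.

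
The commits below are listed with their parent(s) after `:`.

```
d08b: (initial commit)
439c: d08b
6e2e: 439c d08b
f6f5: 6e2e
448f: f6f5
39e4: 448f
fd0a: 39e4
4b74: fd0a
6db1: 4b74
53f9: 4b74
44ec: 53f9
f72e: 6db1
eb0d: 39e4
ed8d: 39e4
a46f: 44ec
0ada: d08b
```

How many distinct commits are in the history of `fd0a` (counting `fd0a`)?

7

Walking parent pointers from fd0a: reachable set = {39e4, 439c, 448f, 6e2e, d08b, f6f5, fd0a}.
That is 7 commits.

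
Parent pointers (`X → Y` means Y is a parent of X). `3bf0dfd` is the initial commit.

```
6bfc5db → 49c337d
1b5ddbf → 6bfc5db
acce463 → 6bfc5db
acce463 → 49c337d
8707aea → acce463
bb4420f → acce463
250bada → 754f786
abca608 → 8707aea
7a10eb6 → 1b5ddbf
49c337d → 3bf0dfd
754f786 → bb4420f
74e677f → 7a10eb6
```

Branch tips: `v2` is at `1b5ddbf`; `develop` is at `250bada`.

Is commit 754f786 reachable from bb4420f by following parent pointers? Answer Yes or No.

Ancestors of bb4420f: {3bf0dfd, 49c337d, 6bfc5db, acce463, bb4420f}.
754f786 is not in that set, so it is not an ancestor of bb4420f.

No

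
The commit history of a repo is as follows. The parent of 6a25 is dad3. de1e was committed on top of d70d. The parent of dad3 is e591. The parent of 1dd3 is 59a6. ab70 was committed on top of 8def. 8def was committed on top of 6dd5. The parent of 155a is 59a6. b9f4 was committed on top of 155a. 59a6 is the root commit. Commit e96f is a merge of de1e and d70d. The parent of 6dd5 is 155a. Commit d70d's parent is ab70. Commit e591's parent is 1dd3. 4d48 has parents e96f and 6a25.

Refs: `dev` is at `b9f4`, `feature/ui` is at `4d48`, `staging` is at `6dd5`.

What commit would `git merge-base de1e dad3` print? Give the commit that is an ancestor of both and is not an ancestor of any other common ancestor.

Ancestors of de1e: {155a, 59a6, 6dd5, 8def, ab70, d70d, de1e}.
Ancestors of dad3: {1dd3, 59a6, dad3, e591}.
Common ancestors: {59a6}.
The only common ancestor is 59a6, so it is the merge base.

59a6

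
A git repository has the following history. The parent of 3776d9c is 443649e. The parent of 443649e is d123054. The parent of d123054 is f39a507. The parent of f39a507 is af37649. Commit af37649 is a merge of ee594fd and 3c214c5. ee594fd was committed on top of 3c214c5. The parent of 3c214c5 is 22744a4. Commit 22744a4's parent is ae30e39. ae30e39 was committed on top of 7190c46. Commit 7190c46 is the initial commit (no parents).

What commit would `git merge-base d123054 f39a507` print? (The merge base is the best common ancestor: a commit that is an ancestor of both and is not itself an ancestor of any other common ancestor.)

Ancestors of d123054: {22744a4, 3c214c5, 7190c46, ae30e39, af37649, d123054, ee594fd, f39a507}.
Ancestors of f39a507: {22744a4, 3c214c5, 7190c46, ae30e39, af37649, ee594fd, f39a507}.
Common ancestors: {22744a4, 3c214c5, 7190c46, ae30e39, af37649, ee594fd, f39a507}.
Among these, f39a507 is not an ancestor of any other common ancestor — it is the merge base.

f39a507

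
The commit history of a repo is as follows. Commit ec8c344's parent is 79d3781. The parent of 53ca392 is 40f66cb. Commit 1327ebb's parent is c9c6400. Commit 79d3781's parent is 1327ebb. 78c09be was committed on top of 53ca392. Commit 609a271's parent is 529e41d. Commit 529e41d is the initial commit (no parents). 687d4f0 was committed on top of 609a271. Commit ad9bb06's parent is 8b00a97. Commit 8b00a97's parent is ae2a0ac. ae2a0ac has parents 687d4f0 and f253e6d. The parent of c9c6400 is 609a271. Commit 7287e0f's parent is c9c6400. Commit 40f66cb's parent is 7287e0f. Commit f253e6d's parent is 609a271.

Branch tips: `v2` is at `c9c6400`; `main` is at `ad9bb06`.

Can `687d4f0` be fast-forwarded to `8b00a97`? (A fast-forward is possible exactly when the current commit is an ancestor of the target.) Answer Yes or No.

Yes

A fast-forward from 687d4f0 to 8b00a97 is possible iff 687d4f0 is an ancestor of 8b00a97.
Ancestors of 8b00a97: {529e41d, 609a271, 687d4f0, 8b00a97, ae2a0ac, f253e6d}.
687d4f0 is among them, so fast-forward is possible.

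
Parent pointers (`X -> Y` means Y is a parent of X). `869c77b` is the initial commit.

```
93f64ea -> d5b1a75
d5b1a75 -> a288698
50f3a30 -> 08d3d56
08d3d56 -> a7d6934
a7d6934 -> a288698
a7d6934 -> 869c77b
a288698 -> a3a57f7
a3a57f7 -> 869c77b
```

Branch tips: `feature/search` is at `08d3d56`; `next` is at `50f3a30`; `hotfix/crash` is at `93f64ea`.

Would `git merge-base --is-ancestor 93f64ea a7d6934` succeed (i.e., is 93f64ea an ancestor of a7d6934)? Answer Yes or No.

Ancestors of a7d6934: {869c77b, a288698, a3a57f7, a7d6934}.
93f64ea is not in that set, so it is not an ancestor of a7d6934.

No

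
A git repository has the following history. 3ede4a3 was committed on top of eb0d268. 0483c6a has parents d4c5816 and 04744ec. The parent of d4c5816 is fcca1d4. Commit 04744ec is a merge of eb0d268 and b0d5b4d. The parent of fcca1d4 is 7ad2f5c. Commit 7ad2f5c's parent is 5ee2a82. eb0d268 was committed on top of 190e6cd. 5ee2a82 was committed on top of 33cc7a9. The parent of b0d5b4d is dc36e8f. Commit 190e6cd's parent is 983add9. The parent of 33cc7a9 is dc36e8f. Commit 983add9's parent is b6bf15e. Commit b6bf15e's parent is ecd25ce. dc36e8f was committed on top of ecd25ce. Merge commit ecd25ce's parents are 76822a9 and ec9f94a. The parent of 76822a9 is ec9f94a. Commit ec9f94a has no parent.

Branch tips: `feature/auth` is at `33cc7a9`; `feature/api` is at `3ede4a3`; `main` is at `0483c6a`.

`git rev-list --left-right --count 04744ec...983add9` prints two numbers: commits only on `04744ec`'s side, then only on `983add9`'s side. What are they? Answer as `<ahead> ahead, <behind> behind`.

Reachable from 04744ec: {04744ec, 190e6cd, 76822a9, 983add9, b0d5b4d, b6bf15e, dc36e8f, eb0d268, ec9f94a, ecd25ce}.
Reachable from 983add9: {76822a9, 983add9, b6bf15e, ec9f94a, ecd25ce}.
Only in 04744ec's history (ahead): {04744ec, 190e6cd, b0d5b4d, dc36e8f, eb0d268} — 5.
Only in 983add9's history (behind): {} — 0.

5 ahead, 0 behind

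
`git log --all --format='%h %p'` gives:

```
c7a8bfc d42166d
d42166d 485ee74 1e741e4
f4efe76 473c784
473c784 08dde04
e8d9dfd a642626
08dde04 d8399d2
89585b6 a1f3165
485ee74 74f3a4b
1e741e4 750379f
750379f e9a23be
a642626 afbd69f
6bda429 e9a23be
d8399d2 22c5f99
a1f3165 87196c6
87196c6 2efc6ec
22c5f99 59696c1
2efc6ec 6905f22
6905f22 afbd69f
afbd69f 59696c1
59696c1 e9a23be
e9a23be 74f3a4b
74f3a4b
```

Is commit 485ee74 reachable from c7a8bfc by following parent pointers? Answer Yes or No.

Ancestors of c7a8bfc (commits reachable by following parents): {1e741e4, 485ee74, 74f3a4b, 750379f, c7a8bfc, d42166d, e9a23be}.
485ee74 is in that set, so it is an ancestor of c7a8bfc.

Yes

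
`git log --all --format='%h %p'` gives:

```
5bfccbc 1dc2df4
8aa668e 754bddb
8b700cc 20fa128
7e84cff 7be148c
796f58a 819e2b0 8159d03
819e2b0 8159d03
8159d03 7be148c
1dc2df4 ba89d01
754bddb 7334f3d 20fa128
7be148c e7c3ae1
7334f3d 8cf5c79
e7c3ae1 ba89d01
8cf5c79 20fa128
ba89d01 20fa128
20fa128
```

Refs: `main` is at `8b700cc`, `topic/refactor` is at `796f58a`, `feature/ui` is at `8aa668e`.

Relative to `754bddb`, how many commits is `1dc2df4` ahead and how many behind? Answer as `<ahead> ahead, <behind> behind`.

Reachable from 1dc2df4: {1dc2df4, 20fa128, ba89d01}.
Reachable from 754bddb: {20fa128, 7334f3d, 754bddb, 8cf5c79}.
Only in 1dc2df4's history (ahead): {1dc2df4, ba89d01} — 2.
Only in 754bddb's history (behind): {7334f3d, 754bddb, 8cf5c79} — 3.

2 ahead, 3 behind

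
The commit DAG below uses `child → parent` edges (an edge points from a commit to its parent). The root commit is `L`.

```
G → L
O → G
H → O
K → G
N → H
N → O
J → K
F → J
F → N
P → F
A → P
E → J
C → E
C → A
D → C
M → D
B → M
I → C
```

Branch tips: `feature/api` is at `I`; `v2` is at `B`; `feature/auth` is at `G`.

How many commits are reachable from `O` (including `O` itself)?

Walking parent pointers from O: reachable set = {G, L, O}.
That is 3 commits.

3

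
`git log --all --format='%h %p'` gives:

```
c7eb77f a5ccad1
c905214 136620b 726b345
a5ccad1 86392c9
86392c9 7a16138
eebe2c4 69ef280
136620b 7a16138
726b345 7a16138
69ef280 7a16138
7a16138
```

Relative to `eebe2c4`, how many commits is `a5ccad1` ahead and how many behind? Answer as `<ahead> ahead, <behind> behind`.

Reachable from a5ccad1: {7a16138, 86392c9, a5ccad1}.
Reachable from eebe2c4: {69ef280, 7a16138, eebe2c4}.
Only in a5ccad1's history (ahead): {86392c9, a5ccad1} — 2.
Only in eebe2c4's history (behind): {69ef280, eebe2c4} — 2.

2 ahead, 2 behind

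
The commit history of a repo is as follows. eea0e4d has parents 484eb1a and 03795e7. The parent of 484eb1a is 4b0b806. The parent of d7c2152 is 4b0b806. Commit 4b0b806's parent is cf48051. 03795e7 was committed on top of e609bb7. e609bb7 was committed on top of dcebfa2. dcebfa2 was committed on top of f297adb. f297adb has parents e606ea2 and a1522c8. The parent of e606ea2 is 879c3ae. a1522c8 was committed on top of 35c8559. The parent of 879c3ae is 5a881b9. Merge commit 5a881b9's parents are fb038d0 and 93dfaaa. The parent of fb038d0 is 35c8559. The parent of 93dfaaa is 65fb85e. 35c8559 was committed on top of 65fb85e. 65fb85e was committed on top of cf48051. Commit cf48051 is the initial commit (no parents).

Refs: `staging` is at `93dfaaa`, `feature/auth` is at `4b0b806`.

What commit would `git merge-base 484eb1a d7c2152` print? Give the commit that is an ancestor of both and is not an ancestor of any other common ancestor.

4b0b806

Ancestors of 484eb1a: {484eb1a, 4b0b806, cf48051}.
Ancestors of d7c2152: {4b0b806, cf48051, d7c2152}.
Common ancestors: {4b0b806, cf48051}.
Among these, 4b0b806 is not an ancestor of any other common ancestor — it is the merge base.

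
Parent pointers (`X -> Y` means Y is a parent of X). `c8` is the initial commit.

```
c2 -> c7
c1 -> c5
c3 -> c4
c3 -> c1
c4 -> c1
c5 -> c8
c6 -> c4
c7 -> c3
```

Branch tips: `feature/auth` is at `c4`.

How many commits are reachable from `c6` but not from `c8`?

Reachable from c6: {c1, c4, c5, c6, c8}.
Reachable from c8: {c8}.
In c6's history but not c8's: {c1, c4, c5, c6} — 4 commits.

4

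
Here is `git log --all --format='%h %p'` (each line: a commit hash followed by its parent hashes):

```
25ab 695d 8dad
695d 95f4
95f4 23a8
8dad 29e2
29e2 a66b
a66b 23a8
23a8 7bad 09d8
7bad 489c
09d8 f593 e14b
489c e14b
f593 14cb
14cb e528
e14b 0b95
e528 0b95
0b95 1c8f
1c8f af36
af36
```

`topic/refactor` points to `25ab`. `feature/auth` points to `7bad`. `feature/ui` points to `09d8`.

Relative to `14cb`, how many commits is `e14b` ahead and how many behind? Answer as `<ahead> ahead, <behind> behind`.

1 ahead, 2 behind

Reachable from e14b: {0b95, 1c8f, af36, e14b}.
Reachable from 14cb: {0b95, 14cb, 1c8f, af36, e528}.
Only in e14b's history (ahead): {e14b} — 1.
Only in 14cb's history (behind): {14cb, e528} — 2.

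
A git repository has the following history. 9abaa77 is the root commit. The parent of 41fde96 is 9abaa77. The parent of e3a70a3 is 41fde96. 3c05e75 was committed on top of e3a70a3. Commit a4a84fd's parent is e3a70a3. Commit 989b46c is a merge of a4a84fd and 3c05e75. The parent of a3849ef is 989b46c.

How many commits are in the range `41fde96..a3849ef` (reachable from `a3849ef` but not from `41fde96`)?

5

Reachable from a3849ef: {3c05e75, 41fde96, 989b46c, 9abaa77, a3849ef, a4a84fd, e3a70a3}.
Reachable from 41fde96: {41fde96, 9abaa77}.
In a3849ef's history but not 41fde96's: {3c05e75, 989b46c, a3849ef, a4a84fd, e3a70a3} — 5 commits.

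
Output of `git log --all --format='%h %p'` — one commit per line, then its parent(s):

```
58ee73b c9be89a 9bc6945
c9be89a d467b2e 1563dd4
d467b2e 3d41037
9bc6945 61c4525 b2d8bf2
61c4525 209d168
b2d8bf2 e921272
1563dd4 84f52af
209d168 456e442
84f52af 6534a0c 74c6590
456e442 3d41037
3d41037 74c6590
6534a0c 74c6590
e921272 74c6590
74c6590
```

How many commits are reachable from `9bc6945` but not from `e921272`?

Reachable from 9bc6945: {209d168, 3d41037, 456e442, 61c4525, 74c6590, 9bc6945, b2d8bf2, e921272}.
Reachable from e921272: {74c6590, e921272}.
In 9bc6945's history but not e921272's: {209d168, 3d41037, 456e442, 61c4525, 9bc6945, b2d8bf2} — 6 commits.

6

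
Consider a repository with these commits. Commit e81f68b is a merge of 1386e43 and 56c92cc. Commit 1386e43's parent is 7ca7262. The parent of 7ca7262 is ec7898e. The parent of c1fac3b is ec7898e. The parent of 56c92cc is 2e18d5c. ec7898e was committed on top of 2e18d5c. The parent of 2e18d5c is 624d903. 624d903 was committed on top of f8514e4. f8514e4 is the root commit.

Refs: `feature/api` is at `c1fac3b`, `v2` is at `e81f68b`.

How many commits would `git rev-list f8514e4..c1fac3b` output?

Reachable from c1fac3b: {2e18d5c, 624d903, c1fac3b, ec7898e, f8514e4}.
Reachable from f8514e4: {f8514e4}.
In c1fac3b's history but not f8514e4's: {2e18d5c, 624d903, c1fac3b, ec7898e} — 4 commits.

4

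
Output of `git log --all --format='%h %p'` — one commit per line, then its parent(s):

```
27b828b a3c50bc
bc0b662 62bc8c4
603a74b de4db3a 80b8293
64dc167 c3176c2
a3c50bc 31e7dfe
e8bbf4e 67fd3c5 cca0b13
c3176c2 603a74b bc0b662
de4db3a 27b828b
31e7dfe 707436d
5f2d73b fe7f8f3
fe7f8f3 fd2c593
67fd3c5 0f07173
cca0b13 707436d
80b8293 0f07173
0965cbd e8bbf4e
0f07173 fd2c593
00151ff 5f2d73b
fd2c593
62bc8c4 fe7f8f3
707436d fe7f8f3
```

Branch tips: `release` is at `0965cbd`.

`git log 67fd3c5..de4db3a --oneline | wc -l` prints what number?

Reachable from de4db3a: {27b828b, 31e7dfe, 707436d, a3c50bc, de4db3a, fd2c593, fe7f8f3}.
Reachable from 67fd3c5: {0f07173, 67fd3c5, fd2c593}.
In de4db3a's history but not 67fd3c5's: {27b828b, 31e7dfe, 707436d, a3c50bc, de4db3a, fe7f8f3} — 6 commits.

6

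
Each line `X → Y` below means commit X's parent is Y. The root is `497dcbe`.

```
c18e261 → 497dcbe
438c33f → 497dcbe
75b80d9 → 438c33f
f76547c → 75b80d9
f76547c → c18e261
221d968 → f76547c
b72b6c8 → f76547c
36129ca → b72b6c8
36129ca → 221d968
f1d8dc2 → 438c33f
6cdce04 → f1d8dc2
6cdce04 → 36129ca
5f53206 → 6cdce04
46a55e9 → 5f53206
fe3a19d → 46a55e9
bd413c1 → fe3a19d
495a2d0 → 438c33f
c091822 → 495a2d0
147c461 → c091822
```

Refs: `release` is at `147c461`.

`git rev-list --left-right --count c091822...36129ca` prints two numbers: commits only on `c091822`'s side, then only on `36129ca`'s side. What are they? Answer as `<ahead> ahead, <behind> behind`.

Reachable from c091822: {438c33f, 495a2d0, 497dcbe, c091822}.
Reachable from 36129ca: {221d968, 36129ca, 438c33f, 497dcbe, 75b80d9, b72b6c8, c18e261, f76547c}.
Only in c091822's history (ahead): {495a2d0, c091822} — 2.
Only in 36129ca's history (behind): {221d968, 36129ca, 75b80d9, b72b6c8, c18e261, f76547c} — 6.

2 ahead, 6 behind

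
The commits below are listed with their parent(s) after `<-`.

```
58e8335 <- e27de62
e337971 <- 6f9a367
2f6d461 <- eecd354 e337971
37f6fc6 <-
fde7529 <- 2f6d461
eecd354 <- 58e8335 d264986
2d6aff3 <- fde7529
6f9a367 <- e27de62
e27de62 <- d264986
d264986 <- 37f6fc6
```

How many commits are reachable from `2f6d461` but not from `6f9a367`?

4

Reachable from 2f6d461: {2f6d461, 37f6fc6, 58e8335, 6f9a367, d264986, e27de62, e337971, eecd354}.
Reachable from 6f9a367: {37f6fc6, 6f9a367, d264986, e27de62}.
In 2f6d461's history but not 6f9a367's: {2f6d461, 58e8335, e337971, eecd354} — 4 commits.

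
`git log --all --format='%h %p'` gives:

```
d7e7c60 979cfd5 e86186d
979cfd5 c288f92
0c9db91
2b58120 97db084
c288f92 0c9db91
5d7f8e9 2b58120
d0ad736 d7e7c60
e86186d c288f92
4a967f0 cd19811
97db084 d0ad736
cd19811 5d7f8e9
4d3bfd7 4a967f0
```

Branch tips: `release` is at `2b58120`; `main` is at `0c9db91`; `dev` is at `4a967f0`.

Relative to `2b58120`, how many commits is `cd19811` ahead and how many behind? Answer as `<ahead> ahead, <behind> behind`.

Reachable from cd19811: {0c9db91, 2b58120, 5d7f8e9, 979cfd5, 97db084, c288f92, cd19811, d0ad736, d7e7c60, e86186d}.
Reachable from 2b58120: {0c9db91, 2b58120, 979cfd5, 97db084, c288f92, d0ad736, d7e7c60, e86186d}.
Only in cd19811's history (ahead): {5d7f8e9, cd19811} — 2.
Only in 2b58120's history (behind): {} — 0.

2 ahead, 0 behind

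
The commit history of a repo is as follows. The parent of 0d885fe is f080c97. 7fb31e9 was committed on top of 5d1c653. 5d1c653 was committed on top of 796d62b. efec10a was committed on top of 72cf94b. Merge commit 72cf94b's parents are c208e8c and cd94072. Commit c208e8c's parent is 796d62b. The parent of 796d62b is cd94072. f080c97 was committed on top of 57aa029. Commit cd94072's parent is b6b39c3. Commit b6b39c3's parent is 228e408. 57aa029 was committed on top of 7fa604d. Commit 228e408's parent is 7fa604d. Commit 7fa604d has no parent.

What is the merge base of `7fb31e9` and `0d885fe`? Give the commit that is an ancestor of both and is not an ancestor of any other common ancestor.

Ancestors of 7fb31e9: {228e408, 5d1c653, 796d62b, 7fa604d, 7fb31e9, b6b39c3, cd94072}.
Ancestors of 0d885fe: {0d885fe, 57aa029, 7fa604d, f080c97}.
Common ancestors: {7fa604d}.
The only common ancestor is 7fa604d, so it is the merge base.

7fa604d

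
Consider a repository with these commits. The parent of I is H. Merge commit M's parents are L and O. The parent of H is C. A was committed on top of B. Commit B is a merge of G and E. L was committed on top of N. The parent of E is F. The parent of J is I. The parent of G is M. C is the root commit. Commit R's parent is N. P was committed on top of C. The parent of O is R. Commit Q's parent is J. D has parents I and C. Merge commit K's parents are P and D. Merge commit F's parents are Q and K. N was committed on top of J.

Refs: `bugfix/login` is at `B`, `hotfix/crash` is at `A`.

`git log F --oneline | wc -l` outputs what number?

9

Walking parent pointers from F: reachable set = {C, D, F, H, I, J, K, P, Q}.
That is 9 commits.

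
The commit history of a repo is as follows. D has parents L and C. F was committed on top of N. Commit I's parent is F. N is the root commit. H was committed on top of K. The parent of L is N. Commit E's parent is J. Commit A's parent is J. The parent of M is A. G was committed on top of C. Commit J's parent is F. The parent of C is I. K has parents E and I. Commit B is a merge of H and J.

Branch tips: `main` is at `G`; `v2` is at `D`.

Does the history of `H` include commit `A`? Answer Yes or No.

No

Ancestors of H: {E, F, H, I, J, K, N}.
A is not in that set, so it is not an ancestor of H.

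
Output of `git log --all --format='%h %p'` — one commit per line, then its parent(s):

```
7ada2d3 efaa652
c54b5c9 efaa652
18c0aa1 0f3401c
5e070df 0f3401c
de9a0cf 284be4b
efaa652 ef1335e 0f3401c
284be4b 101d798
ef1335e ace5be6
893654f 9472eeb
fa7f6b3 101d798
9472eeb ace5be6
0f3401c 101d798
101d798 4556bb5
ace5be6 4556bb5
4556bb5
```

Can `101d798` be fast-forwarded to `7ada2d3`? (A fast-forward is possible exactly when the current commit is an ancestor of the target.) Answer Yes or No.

A fast-forward from 101d798 to 7ada2d3 is possible iff 101d798 is an ancestor of 7ada2d3.
Ancestors of 7ada2d3: {0f3401c, 101d798, 4556bb5, 7ada2d3, ace5be6, ef1335e, efaa652}.
101d798 is among them, so fast-forward is possible.

Yes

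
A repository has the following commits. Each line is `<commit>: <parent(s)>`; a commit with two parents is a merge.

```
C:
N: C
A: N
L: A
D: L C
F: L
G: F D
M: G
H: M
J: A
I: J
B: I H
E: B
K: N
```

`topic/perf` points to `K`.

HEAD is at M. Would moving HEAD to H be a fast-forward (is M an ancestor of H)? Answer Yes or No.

A fast-forward from M to H is possible iff M is an ancestor of H.
Ancestors of H: {A, C, D, F, G, H, L, M, N}.
M is among them, so fast-forward is possible.

Yes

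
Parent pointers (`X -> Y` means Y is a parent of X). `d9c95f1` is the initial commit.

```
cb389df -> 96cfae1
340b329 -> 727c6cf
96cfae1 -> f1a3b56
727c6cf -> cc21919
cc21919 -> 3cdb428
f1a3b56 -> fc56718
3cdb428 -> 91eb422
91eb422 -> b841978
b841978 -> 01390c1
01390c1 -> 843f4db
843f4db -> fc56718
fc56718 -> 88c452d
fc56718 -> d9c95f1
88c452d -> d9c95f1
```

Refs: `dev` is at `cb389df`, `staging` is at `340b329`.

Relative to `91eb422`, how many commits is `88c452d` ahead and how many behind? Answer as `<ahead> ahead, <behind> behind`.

0 ahead, 5 behind

Reachable from 88c452d: {88c452d, d9c95f1}.
Reachable from 91eb422: {01390c1, 843f4db, 88c452d, 91eb422, b841978, d9c95f1, fc56718}.
Only in 88c452d's history (ahead): {} — 0.
Only in 91eb422's history (behind): {01390c1, 843f4db, 91eb422, b841978, fc56718} — 5.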